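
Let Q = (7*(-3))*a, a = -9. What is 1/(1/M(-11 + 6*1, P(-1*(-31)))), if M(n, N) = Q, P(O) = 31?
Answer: 189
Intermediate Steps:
Q = 189 (Q = (7*(-3))*(-9) = -21*(-9) = 189)
M(n, N) = 189
1/(1/M(-11 + 6*1, P(-1*(-31)))) = 1/(1/189) = 189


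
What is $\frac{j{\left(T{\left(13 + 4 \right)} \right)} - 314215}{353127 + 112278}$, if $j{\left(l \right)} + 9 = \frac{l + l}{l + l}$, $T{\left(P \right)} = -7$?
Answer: $- \frac{104741}{155135} \approx -0.67516$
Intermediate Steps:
$j{\left(l \right)} = -8$ ($j{\left(l \right)} = -9 + \frac{l + l}{l + l} = -9 + \frac{2 l}{2 l} = -9 + 2 l \frac{1}{2 l} = -9 + 1 = -8$)
$\frac{j{\left(T{\left(13 + 4 \right)} \right)} - 314215}{353127 + 112278} = \frac{-8 - 314215}{353127 + 112278} = - \frac{314223}{465405} = \left(-314223\right) \frac{1}{465405} = - \frac{104741}{155135}$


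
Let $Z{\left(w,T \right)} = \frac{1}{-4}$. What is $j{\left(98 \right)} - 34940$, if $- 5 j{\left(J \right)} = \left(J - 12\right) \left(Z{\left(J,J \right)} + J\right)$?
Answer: $- \frac{366213}{10} \approx -36621.0$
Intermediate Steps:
$Z{\left(w,T \right)} = - \frac{1}{4}$
$j{\left(J \right)} = - \frac{\left(-12 + J\right) \left(- \frac{1}{4} + J\right)}{5}$ ($j{\left(J \right)} = - \frac{\left(J - 12\right) \left(- \frac{1}{4} + J\right)}{5} = - \frac{\left(-12 + J\right) \left(- \frac{1}{4} + J\right)}{5}$)
$j{\left(98 \right)} - 34940 = \left(- \frac{3}{5} - \frac{98^{2}}{5} + \frac{49}{20} \cdot 98\right) - 34940 = \left(- \frac{3}{5} - \frac{9604}{5} + \frac{2401}{10}\right) - 34940 = - \frac{16813}{10} - 34940 = - \frac{366213}{10}$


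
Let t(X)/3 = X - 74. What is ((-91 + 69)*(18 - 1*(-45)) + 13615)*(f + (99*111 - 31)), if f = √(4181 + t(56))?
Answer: 134005382 + 12229*√4127 ≈ 1.3479e+8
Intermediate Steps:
t(X) = -222 + 3*X (t(X) = 3*(X - 74) = 3*(-74 + X) = -222 + 3*X)
f = √4127 (f = √(4181 + (-222 + 3*56)) = √(4181 + (-222 + 168)) = √(4181 - 54) = √4127 ≈ 64.242)
((-91 + 69)*(18 - 1*(-45)) + 13615)*(f + (99*111 - 31)) = ((-91 + 69)*(18 - 1*(-45)) + 13615)*(√4127 + (99*111 - 31)) = (-22*(18 + 45) + 13615)*(√4127 + (10989 - 31)) = (-22*63 + 13615)*(√4127 + 10958) = (-1386 + 13615)*(10958 + √4127) = 12229*(10958 + √4127) = 134005382 + 12229*√4127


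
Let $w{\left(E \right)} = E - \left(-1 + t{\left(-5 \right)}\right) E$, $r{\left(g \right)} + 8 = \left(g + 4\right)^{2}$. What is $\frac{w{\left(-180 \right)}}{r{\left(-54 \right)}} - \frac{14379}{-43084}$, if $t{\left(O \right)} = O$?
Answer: $- \frac{659049}{3834476} \approx -0.17187$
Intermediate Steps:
$r{\left(g \right)} = -8 + \left(4 + g\right)^{2}$ ($r{\left(g \right)} = -8 + \left(g + 4\right)^{2} = -8 + \left(4 + g\right)^{2}$)
$w{\left(E \right)} = 7 E$ ($w{\left(E \right)} = E - \left(-1 - 5\right) E = E - - 6 E = E + 6 E = 7 E$)
$\frac{w{\left(-180 \right)}}{r{\left(-54 \right)}} - \frac{14379}{-43084} = \frac{7 \left(-180\right)}{-8 + \left(4 - 54\right)^{2}} - \frac{14379}{-43084} = - \frac{1260}{-8 + \left(-50\right)^{2}} - - \frac{14379}{43084} = - \frac{1260}{-8 + 2500} + \frac{14379}{43084} = - \frac{1260}{2492} + \frac{14379}{43084} = \left(-1260\right) \frac{1}{2492} + \frac{14379}{43084} = - \frac{45}{89} + \frac{14379}{43084} = - \frac{659049}{3834476}$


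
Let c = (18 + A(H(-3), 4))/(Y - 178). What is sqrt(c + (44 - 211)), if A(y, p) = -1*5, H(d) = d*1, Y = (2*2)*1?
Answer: I*sqrt(5058354)/174 ≈ 12.926*I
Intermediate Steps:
Y = 4 (Y = 4*1 = 4)
H(d) = d
A(y, p) = -5
c = -13/174 (c = (18 - 5)/(4 - 178) = 13/(-174) = 13*(-1/174) = -13/174 ≈ -0.074713)
sqrt(c + (44 - 211)) = sqrt(-13/174 + (44 - 211)) = sqrt(-13/174 - 167) = sqrt(-29071/174) = I*sqrt(5058354)/174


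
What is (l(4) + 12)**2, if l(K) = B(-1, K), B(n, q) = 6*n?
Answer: 36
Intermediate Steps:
l(K) = -6 (l(K) = 6*(-1) = -6)
(l(4) + 12)**2 = (-6 + 12)**2 = 6**2 = 36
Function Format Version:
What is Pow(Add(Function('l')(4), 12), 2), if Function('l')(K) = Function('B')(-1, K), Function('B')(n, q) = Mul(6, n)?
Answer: 36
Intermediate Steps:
Function('l')(K) = -6 (Function('l')(K) = Mul(6, -1) = -6)
Pow(Add(Function('l')(4), 12), 2) = Pow(Add(-6, 12), 2) = Pow(6, 2) = 36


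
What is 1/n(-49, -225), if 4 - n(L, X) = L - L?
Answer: ¼ ≈ 0.25000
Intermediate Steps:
n(L, X) = 4 (n(L, X) = 4 - (L - L) = 4 - 1*0 = 4 + 0 = 4)
1/n(-49, -225) = 1/4 = ¼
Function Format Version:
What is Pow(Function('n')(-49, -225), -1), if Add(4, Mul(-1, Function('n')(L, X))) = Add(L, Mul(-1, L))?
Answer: Rational(1, 4) ≈ 0.25000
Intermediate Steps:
Function('n')(L, X) = 4 (Function('n')(L, X) = Add(4, Mul(-1, Add(L, Mul(-1, L)))) = Add(4, Mul(-1, 0)) = Add(4, 0) = 4)
Pow(Function('n')(-49, -225), -1) = Pow(4, -1) = Rational(1, 4)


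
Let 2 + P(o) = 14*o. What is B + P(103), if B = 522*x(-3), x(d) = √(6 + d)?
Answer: 1440 + 522*√3 ≈ 2344.1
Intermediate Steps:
P(o) = -2 + 14*o
B = 522*√3 (B = 522*√(6 - 3) = 522*√3 ≈ 904.13)
B + P(103) = 522*√3 + (-2 + 14*103) = 522*√3 + (-2 + 1442) = 522*√3 + 1440 = 1440 + 522*√3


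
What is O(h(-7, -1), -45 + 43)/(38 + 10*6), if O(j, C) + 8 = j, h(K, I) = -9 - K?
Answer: -5/49 ≈ -0.10204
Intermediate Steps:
O(j, C) = -8 + j
O(h(-7, -1), -45 + 43)/(38 + 10*6) = (-8 + (-9 - 1*(-7)))/(38 + 10*6) = (-8 + (-9 + 7))/(38 + 60) = (-8 - 2)/98 = -10*1/98 = -5/49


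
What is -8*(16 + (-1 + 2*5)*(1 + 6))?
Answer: -632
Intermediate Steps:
-8*(16 + (-1 + 2*5)*(1 + 6)) = -8*(16 + (-1 + 10)*7) = -8*(16 + 9*7) = -8*(16 + 63) = -8*79 = -632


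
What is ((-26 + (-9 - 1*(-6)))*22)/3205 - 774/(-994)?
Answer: 923249/1592885 ≈ 0.57961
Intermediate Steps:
((-26 + (-9 - 1*(-6)))*22)/3205 - 774/(-994) = ((-26 + (-9 + 6))*22)*(1/3205) - 774*(-1/994) = ((-26 - 3)*22)*(1/3205) + 387/497 = -29*22*(1/3205) + 387/497 = -638*1/3205 + 387/497 = -638/3205 + 387/497 = 923249/1592885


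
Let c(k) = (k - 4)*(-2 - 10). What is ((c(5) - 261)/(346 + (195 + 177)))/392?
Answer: -39/40208 ≈ -0.00096996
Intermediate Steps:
c(k) = 48 - 12*k (c(k) = (-4 + k)*(-12) = 48 - 12*k)
((c(5) - 261)/(346 + (195 + 177)))/392 = (((48 - 12*5) - 261)/(346 + (195 + 177)))/392 = (((48 - 60) - 261)/(346 + 372))*(1/392) = ((-12 - 261)/718)*(1/392) = -273*1/718*(1/392) = -273/718*1/392 = -39/40208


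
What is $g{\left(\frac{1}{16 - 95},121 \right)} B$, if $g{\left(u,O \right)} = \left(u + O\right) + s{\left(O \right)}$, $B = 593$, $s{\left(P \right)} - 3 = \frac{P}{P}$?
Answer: $\frac{5855282}{79} \approx 74118.0$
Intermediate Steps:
$s{\left(P \right)} = 4$ ($s{\left(P \right)} = 3 + \frac{P}{P} = 3 + 1 = 4$)
$g{\left(u,O \right)} = 4 + O + u$ ($g{\left(u,O \right)} = \left(u + O\right) + 4 = \left(O + u\right) + 4 = 4 + O + u$)
$g{\left(\frac{1}{16 - 95},121 \right)} B = \left(4 + 121 + \frac{1}{16 - 95}\right) 593 = \left(4 + 121 + \frac{1}{-79}\right) 593 = \left(4 + 121 - \frac{1}{79}\right) 593 = \frac{9874}{79} \cdot 593 = \frac{5855282}{79}$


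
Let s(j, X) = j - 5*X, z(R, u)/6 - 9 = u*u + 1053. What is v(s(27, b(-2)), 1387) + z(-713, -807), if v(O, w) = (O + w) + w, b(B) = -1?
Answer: 3916672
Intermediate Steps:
z(R, u) = 6372 + 6*u² (z(R, u) = 54 + 6*(u*u + 1053) = 54 + 6*(u² + 1053) = 54 + 6*(1053 + u²) = 54 + (6318 + 6*u²) = 6372 + 6*u²)
v(O, w) = O + 2*w
v(s(27, b(-2)), 1387) + z(-713, -807) = ((27 - 5*(-1)) + 2*1387) + (6372 + 6*(-807)²) = ((27 + 5) + 2774) + (6372 + 6*651249) = (32 + 2774) + (6372 + 3907494) = 2806 + 3913866 = 3916672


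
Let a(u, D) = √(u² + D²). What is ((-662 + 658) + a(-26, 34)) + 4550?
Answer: 4546 + 2*√458 ≈ 4588.8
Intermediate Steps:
a(u, D) = √(D² + u²)
((-662 + 658) + a(-26, 34)) + 4550 = ((-662 + 658) + √(34² + (-26)²)) + 4550 = (-4 + √(1156 + 676)) + 4550 = (-4 + √1832) + 4550 = (-4 + 2*√458) + 4550 = 4546 + 2*√458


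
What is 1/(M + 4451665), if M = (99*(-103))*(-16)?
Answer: 1/4614817 ≈ 2.1669e-7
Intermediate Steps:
M = 163152 (M = -10197*(-16) = 163152)
1/(M + 4451665) = 1/(163152 + 4451665) = 1/4614817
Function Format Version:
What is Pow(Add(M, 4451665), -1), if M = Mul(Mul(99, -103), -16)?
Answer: Rational(1, 4614817) ≈ 2.1669e-7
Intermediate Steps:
M = 163152 (M = Mul(-10197, -16) = 163152)
Pow(Add(M, 4451665), -1) = Pow(Add(163152, 4451665), -1) = Pow(4614817, -1) = Rational(1, 4614817)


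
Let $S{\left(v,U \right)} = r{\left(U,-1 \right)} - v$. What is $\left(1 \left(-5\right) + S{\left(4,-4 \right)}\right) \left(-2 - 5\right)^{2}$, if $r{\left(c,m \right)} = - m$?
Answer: $-392$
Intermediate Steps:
$S{\left(v,U \right)} = 1 - v$ ($S{\left(v,U \right)} = \left(-1\right) \left(-1\right) - v = 1 - v$)
$\left(1 \left(-5\right) + S{\left(4,-4 \right)}\right) \left(-2 - 5\right)^{2} = \left(1 \left(-5\right) + \left(1 - 4\right)\right) \left(-2 - 5\right)^{2} = \left(-5 + \left(1 - 4\right)\right) \left(-7\right)^{2} = \left(-5 - 3\right) 49 = \left(-8\right) 49 = -392$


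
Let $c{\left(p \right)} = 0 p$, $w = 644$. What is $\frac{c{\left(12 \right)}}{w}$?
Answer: $0$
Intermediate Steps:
$c{\left(p \right)} = 0$
$\frac{c{\left(12 \right)}}{w} = \frac{0}{644} = 0 \cdot \frac{1}{644} = 0$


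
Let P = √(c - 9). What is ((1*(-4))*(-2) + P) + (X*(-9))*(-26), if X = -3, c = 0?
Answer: -694 + 3*I ≈ -694.0 + 3.0*I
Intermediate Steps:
P = 3*I (P = √(0 - 9) = √(-9) = 3*I ≈ 3.0*I)
((1*(-4))*(-2) + P) + (X*(-9))*(-26) = ((1*(-4))*(-2) + 3*I) - 3*(-9)*(-26) = (-4*(-2) + 3*I) + 27*(-26) = (8 + 3*I) - 702 = -694 + 3*I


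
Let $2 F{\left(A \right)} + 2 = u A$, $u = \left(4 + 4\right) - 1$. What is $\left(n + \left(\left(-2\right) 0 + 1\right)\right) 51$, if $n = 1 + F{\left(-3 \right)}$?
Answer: $- \frac{969}{2} \approx -484.5$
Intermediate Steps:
$u = 7$ ($u = 8 - 1 = 7$)
$F{\left(A \right)} = -1 + \frac{7 A}{2}$
$n = - \frac{21}{2}$ ($n = 1 + \left(-1 + \frac{7}{2} \left(-3\right)\right) = 1 - \frac{23}{2} = - \frac{21}{2} \approx -10.5$)
$\left(n + \left(\left(-2\right) 0 + 1\right)\right) 51 = \left(- \frac{21}{2} + \left(\left(-2\right) 0 + 1\right)\right) 51 = \left(- \frac{21}{2} + \left(0 + 1\right)\right) 51 = \left(- \frac{21}{2} + 1\right) 51 = \left(- \frac{19}{2}\right) 51 = - \frac{969}{2}$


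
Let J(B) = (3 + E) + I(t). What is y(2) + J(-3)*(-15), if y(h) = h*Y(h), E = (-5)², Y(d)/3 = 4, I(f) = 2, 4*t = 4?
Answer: -426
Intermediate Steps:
t = 1 (t = (¼)*4 = 1)
Y(d) = 12 (Y(d) = 3*4 = 12)
E = 25
y(h) = 12*h (y(h) = h*12 = 12*h)
J(B) = 30 (J(B) = (3 + 25) + 2 = 28 + 2 = 30)
y(2) + J(-3)*(-15) = 12*2 + 30*(-15) = 24 - 450 = -426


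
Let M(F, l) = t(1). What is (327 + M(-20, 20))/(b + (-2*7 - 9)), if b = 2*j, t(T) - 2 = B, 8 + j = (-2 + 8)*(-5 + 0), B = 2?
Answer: -331/99 ≈ -3.3434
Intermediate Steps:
j = -38 (j = -8 + (-2 + 8)*(-5 + 0) = -8 + 6*(-5) = -8 - 30 = -38)
t(T) = 4 (t(T) = 2 + 2 = 4)
b = -76 (b = 2*(-38) = -76)
M(F, l) = 4
(327 + M(-20, 20))/(b + (-2*7 - 9)) = (327 + 4)/(-76 + (-2*7 - 9)) = 331/(-76 + (-14 - 9)) = 331/(-76 - 23) = 331/(-99) = 331*(-1/99) = -331/99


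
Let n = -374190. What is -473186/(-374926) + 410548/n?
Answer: 5784087473/35073389985 ≈ 0.16491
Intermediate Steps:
-473186/(-374926) + 410548/n = -473186/(-374926) + 410548/(-374190) = -473186*(-1/374926) + 410548*(-1/374190) = 236593/187463 - 205274/187095 = 5784087473/35073389985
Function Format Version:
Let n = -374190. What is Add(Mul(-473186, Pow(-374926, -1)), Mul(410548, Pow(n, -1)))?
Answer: Rational(5784087473, 35073389985) ≈ 0.16491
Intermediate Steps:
Add(Mul(-473186, Pow(-374926, -1)), Mul(410548, Pow(n, -1))) = Add(Mul(-473186, Pow(-374926, -1)), Mul(410548, Pow(-374190, -1))) = Add(Mul(-473186, Rational(-1, 374926)), Mul(410548, Rational(-1, 374190))) = Add(Rational(236593, 187463), Rational(-205274, 187095)) = Rational(5784087473, 35073389985)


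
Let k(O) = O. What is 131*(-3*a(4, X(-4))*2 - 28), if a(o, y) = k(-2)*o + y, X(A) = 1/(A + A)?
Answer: 10873/4 ≈ 2718.3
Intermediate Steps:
X(A) = 1/(2*A)
a(o, y) = y - 2*o (a(o, y) = -2*o + y = y - 2*o)
131*(-3*a(4, X(-4))*2 - 28) = 131*(-3*((½)/(-4) - 2*4)*2 - 28) = 131*(-3*((½)*(-¼) - 8)*2 - 28) = 131*(-3*(-⅛ - 8)*2 - 28) = 131*(-3*(-65/8)*2 - 28) = 131*((195/8)*2 - 28) = 131*(195/4 - 28) = 131*(83/4) = 10873/4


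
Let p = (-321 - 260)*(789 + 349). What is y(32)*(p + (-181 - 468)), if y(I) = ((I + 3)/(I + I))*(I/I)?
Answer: -23163945/64 ≈ -3.6194e+5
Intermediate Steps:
y(I) = (3 + I)/(2*I) (y(I) = ((3 + I)/((2*I)))*1 = ((3 + I)*(1/(2*I)))*1 = ((3 + I)/(2*I))*1 = (3 + I)/(2*I))
p = -661178 (p = -581*1138 = -661178)
y(32)*(p + (-181 - 468)) = ((½)*(3 + 32)/32)*(-661178 + (-181 - 468)) = ((½)*(1/32)*35)*(-661178 - 649) = (35/64)*(-661827) = -23163945/64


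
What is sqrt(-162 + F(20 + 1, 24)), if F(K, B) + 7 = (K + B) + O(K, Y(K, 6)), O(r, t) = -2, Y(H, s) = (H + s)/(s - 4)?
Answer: 3*I*sqrt(14) ≈ 11.225*I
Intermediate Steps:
Y(H, s) = (H + s)/(-4 + s)
F(K, B) = -9 + B + K (F(K, B) = -7 + ((K + B) - 2) = -7 + ((B + K) - 2) = -7 + (-2 + B + K) = -9 + B + K)
sqrt(-162 + F(20 + 1, 24)) = sqrt(-162 + (-9 + 24 + (20 + 1))) = sqrt(-162 + (-9 + 24 + 21)) = sqrt(-162 + 36) = sqrt(-126) = 3*I*sqrt(14)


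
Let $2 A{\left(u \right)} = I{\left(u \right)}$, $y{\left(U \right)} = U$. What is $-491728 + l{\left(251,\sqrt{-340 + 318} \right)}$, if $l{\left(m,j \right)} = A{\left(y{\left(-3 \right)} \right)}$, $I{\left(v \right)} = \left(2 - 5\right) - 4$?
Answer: $- \frac{983463}{2} \approx -4.9173 \cdot 10^{5}$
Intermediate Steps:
$I{\left(v \right)} = -7$ ($I{\left(v \right)} = -3 - 4 = -7$)
$A{\left(u \right)} = - \frac{7}{2}$ ($A{\left(u \right)} = \frac{1}{2} \left(-7\right) = - \frac{7}{2}$)
$l{\left(m,j \right)} = - \frac{7}{2}$
$-491728 + l{\left(251,\sqrt{-340 + 318} \right)} = -491728 - \frac{7}{2} = - \frac{983463}{2}$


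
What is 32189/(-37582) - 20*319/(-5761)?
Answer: 54332331/216509902 ≈ 0.25095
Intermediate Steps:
32189/(-37582) - 20*319/(-5761) = 32189*(-1/37582) - 6380*(-1/5761) = -32189/37582 + 6380/5761 = 54332331/216509902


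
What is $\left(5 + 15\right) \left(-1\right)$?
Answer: $-20$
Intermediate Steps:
$\left(5 + 15\right) \left(-1\right) = 20 \left(-1\right) = -20$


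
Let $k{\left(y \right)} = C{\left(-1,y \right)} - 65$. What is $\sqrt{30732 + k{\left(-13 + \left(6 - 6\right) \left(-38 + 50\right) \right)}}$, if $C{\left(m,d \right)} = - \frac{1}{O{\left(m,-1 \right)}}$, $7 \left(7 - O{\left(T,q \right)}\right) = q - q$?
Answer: $\frac{6 \sqrt{41741}}{7} \approx 175.12$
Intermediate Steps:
$O{\left(T,q \right)} = 7$ ($O{\left(T,q \right)} = 7 - \frac{q - q}{7} = 7 - 0 = 7 + 0 = 7$)
$C{\left(m,d \right)} = - \frac{1}{7}$
$k{\left(y \right)} = - \frac{456}{7}$ ($k{\left(y \right)} = - \frac{1}{7} - 65 = - \frac{456}{7}$)
$\sqrt{30732 + k{\left(-13 + \left(6 - 6\right) \left(-38 + 50\right) \right)}} = \sqrt{30732 - \frac{456}{7}} = \sqrt{\frac{214668}{7}} = \frac{6 \sqrt{41741}}{7}$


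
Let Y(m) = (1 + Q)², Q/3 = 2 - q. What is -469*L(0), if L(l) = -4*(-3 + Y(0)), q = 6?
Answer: 221368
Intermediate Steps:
Q = -12 (Q = 3*(2 - 1*6) = 3*(2 - 6) = 3*(-4) = -12)
Y(m) = 121 (Y(m) = (1 - 12)² = (-11)² = 121)
L(l) = -472 (L(l) = -4*(-3 + 121) = -4*118 = -472)
-469*L(0) = -469*(-472) = 221368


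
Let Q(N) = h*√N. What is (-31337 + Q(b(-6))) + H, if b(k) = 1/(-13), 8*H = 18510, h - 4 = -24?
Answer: -116093/4 - 20*I*√13/13 ≈ -29023.0 - 5.547*I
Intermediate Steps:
h = -20 (h = 4 - 24 = -20)
H = 9255/4 (H = (⅛)*18510 = 9255/4 ≈ 2313.8)
b(k) = -1/13
Q(N) = -20*√N
(-31337 + Q(b(-6))) + H = (-31337 - 20*I*√13/13) + 9255/4 = -116093/4 - 20*I*√13/13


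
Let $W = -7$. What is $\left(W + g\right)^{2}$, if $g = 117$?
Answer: $12100$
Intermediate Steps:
$\left(W + g\right)^{2} = \left(-7 + 117\right)^{2} = 110^{2} = 12100$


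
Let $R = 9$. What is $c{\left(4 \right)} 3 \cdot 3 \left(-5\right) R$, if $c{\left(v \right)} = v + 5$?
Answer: $-3645$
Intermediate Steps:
$c{\left(v \right)} = 5 + v$
$c{\left(4 \right)} 3 \cdot 3 \left(-5\right) R = \left(5 + 4\right) 3 \cdot 3 \left(-5\right) 9 = 9 \cdot 9 \left(-5\right) 9 = 9 \left(-45\right) 9 = \left(-405\right) 9 = -3645$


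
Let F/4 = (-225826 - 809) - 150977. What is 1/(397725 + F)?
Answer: -1/1112723 ≈ -8.9870e-7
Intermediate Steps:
F = -1510448 (F = 4*((-225826 - 809) - 150977) = 4*(-226635 - 150977) = 4*(-377612) = -1510448)
1/(397725 + F) = 1/(397725 - 1510448) = 1/(-1112723) = -1/1112723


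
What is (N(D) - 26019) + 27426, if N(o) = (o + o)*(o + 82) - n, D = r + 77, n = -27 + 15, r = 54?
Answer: 57225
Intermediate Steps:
n = -12
D = 131 (D = 54 + 77 = 131)
N(o) = 12 + 2*o*(82 + o) (N(o) = (o + o)*(o + 82) - 1*(-12) = (2*o)*(82 + o) + 12 = 2*o*(82 + o) + 12 = 12 + 2*o*(82 + o))
(N(D) - 26019) + 27426 = ((12 + 2*131² + 164*131) - 26019) + 27426 = ((12 + 2*17161 + 21484) - 26019) + 27426 = ((12 + 34322 + 21484) - 26019) + 27426 = (55818 - 26019) + 27426 = 29799 + 27426 = 57225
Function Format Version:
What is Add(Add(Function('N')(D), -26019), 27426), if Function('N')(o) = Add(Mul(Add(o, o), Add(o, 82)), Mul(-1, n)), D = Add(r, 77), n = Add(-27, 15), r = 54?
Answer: 57225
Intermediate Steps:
n = -12
D = 131 (D = Add(54, 77) = 131)
Function('N')(o) = Add(12, Mul(2, o, Add(82, o))) (Function('N')(o) = Add(Mul(Add(o, o), Add(o, 82)), Mul(-1, -12)) = Add(Mul(Mul(2, o), Add(82, o)), 12) = Add(Mul(2, o, Add(82, o)), 12) = Add(12, Mul(2, o, Add(82, o))))
Add(Add(Function('N')(D), -26019), 27426) = Add(Add(Add(12, Mul(2, Pow(131, 2)), Mul(164, 131)), -26019), 27426) = Add(Add(Add(12, Mul(2, 17161), 21484), -26019), 27426) = Add(Add(Add(12, 34322, 21484), -26019), 27426) = Add(Add(55818, -26019), 27426) = Add(29799, 27426) = 57225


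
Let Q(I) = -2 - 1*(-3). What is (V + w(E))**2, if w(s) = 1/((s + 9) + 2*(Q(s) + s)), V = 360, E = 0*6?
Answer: 15689521/121 ≈ 1.2967e+5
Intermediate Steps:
E = 0
Q(I) = 1 (Q(I) = -2 + 3 = 1)
w(s) = 1/(11 + 3*s) (w(s) = 1/((s + 9) + 2*(1 + s)) = 1/((9 + s) + (2 + 2*s)) = 1/(11 + 3*s))
(V + w(E))**2 = (360 + 1/(11 + 3*0))**2 = (360 + 1/(11 + 0))**2 = (360 + 1/11)**2 = (3961/11)**2 = 15689521/121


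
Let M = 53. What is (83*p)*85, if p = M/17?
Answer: 21995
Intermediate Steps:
p = 53/17 ≈ 3.1176
(83*p)*85 = (83*(53/17))*85 = (4399/17)*85 = 21995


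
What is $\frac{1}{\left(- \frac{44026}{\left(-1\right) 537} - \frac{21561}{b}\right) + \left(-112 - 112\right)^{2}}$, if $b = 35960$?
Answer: $\frac{19310520}{970496248223} \approx 1.9898 \cdot 10^{-5}$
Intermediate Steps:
$\frac{1}{\left(- \frac{44026}{\left(-1\right) 537} - \frac{21561}{b}\right) + \left(-112 - 112\right)^{2}} = \frac{1}{\left(- \frac{44026}{\left(-1\right) 537} - \frac{21561}{35960}\right) + \left(-112 - 112\right)^{2}} = \frac{1}{\left(- \frac{44026}{-537} - \frac{21561}{35960}\right) + \left(-224\right)^{2}} = \frac{1}{\left(\left(-44026\right) \left(- \frac{1}{537}\right) - \frac{21561}{35960}\right) + 50176} = \frac{1}{\left(\frac{44026}{537} - \frac{21561}{35960}\right) + 50176} = \frac{1}{\frac{1571596703}{19310520} + 50176} = \frac{1}{\frac{970496248223}{19310520}} = \frac{19310520}{970496248223}$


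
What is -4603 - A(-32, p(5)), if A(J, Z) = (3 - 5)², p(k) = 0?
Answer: -4607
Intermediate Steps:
A(J, Z) = 4 (A(J, Z) = (-2)² = 4)
-4603 - A(-32, p(5)) = -4603 - 1*4 = -4603 - 4 = -4607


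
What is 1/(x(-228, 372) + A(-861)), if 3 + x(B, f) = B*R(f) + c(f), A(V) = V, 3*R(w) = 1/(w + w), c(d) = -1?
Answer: -186/160909 ≈ -0.0011559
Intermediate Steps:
R(w) = 1/(6*w) (R(w) = 1/(3*(w + w)) = 1/(3*((2*w))) = (1/(2*w))/3 = 1/(6*w))
x(B, f) = -4 + B/(6*f) (x(B, f) = -3 + (B*(1/(6*f)) - 1) = -3 + (B/(6*f) - 1) = -3 + (-1 + B/(6*f)) = -4 + B/(6*f))
1/(x(-228, 372) + A(-861)) = 1/((-4 + (⅙)*(-228)/372) - 861) = 1/((-4 + (⅙)*(-228)*(1/372)) - 861) = 1/((-4 - 19/186) - 861) = 1/(-763/186 - 861) = 1/(-160909/186) = -186/160909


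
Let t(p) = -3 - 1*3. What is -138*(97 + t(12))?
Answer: -12558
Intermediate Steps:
t(p) = -6 (t(p) = -3 - 3 = -6)
-138*(97 + t(12)) = -138*(97 - 6) = -138*91 = -12558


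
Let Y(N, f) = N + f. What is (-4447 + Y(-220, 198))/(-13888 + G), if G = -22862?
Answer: 4469/36750 ≈ 0.12161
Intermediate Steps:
(-4447 + Y(-220, 198))/(-13888 + G) = (-4447 + (-220 + 198))/(-13888 - 22862) = (-4447 - 22)/(-36750) = -4469*(-1/36750) = 4469/36750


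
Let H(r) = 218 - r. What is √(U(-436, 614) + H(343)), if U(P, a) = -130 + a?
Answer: √359 ≈ 18.947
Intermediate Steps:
√(U(-436, 614) + H(343)) = √((-130 + 614) + (218 - 1*343)) = √(484 + (218 - 343)) = √(484 - 125) = √359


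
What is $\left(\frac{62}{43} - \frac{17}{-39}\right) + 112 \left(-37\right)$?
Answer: $- \frac{6946339}{1677} \approx -4142.1$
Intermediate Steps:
$\left(\frac{62}{43} - \frac{17}{-39}\right) + 112 \left(-37\right) = \left(62 \cdot \frac{1}{43} - - \frac{17}{39}\right) - 4144 = \left(\frac{62}{43} + \frac{17}{39}\right) - 4144 = \frac{3149}{1677} - 4144 = - \frac{6946339}{1677}$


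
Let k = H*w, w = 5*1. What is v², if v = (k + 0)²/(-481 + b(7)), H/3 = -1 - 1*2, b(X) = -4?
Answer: 164025/9409 ≈ 17.433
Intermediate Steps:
w = 5
H = -9 (H = 3*(-1 - 1*2) = 3*(-1 - 2) = 3*(-3) = -9)
k = -45 (k = -9*5 = -45)
v = -405/97 (v = (-45 + 0)²/(-481 - 4) = (-45)²/(-485) = 2025*(-1/485) = -405/97 ≈ -4.1753)
v² = (-405/97)² = 164025/9409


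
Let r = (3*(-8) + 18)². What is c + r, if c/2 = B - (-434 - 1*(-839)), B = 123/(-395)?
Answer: -305976/395 ≈ -774.62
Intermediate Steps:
B = -123/395 (B = 123*(-1/395) = -123/395 ≈ -0.31139)
r = 36 (r = (-24 + 18)² = (-6)² = 36)
c = -320196/395 (c = 2*(-123/395 - (-434 - 1*(-839))) = 2*(-123/395 - (-434 + 839)) = 2*(-123/395 - 1*405) = 2*(-123/395 - 405) = 2*(-160098/395) = -320196/395 ≈ -810.62)
c + r = -320196/395 + 36 = -305976/395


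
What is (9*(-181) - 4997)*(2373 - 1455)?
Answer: -6082668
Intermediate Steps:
(9*(-181) - 4997)*(2373 - 1455) = (-1629 - 4997)*918 = -6626*918 = -6082668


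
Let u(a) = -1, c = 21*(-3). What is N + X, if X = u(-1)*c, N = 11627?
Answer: 11690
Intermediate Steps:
c = -63
X = 63 (X = -1*(-63) = 63)
N + X = 11627 + 63 = 11690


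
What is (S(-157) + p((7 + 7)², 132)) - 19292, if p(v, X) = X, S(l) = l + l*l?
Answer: 5332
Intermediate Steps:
S(l) = l + l²
(S(-157) + p((7 + 7)², 132)) - 19292 = (-157*(1 - 157) + 132) - 19292 = (-157*(-156) + 132) - 19292 = (24492 + 132) - 19292 = 24624 - 19292 = 5332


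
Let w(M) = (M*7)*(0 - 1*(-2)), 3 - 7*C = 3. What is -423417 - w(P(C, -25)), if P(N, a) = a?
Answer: -423067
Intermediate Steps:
C = 0 (C = 3/7 - 1/7*3 = 3/7 - 3/7 = 0)
w(M) = 14*M (w(M) = (7*M)*(0 + 2) = (7*M)*2 = 14*M)
-423417 - w(P(C, -25)) = -423417 - 14*(-25) = -423417 - 1*(-350) = -423417 + 350 = -423067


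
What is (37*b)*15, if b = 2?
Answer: 1110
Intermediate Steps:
(37*b)*15 = (37*2)*15 = 74*15 = 1110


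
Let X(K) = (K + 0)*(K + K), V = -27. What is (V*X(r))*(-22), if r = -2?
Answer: 4752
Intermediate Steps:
X(K) = 2*K² (X(K) = K*(2*K) = 2*K²)
(V*X(r))*(-22) = -54*(-2)²*(-22) = -54*4*(-22) = -27*8*(-22) = -216*(-22) = 4752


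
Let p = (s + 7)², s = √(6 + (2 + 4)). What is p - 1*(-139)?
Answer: 200 + 28*√3 ≈ 248.50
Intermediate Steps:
s = 2*√3 (s = √(6 + 6) = √12 = 2*√3 ≈ 3.4641)
p = (7 + 2*√3)² (p = (2*√3 + 7)² = (7 + 2*√3)² ≈ 109.50)
p - 1*(-139) = (61 + 28*√3) - 1*(-139) = (61 + 28*√3) + 139 = 200 + 28*√3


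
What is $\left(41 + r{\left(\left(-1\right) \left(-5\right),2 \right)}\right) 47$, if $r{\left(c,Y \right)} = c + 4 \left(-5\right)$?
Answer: $1222$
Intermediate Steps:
$r{\left(c,Y \right)} = -20 + c$ ($r{\left(c,Y \right)} = c - 20 = -20 + c$)
$\left(41 + r{\left(\left(-1\right) \left(-5\right),2 \right)}\right) 47 = \left(41 - 15\right) 47 = 26 \cdot 47 = 1222$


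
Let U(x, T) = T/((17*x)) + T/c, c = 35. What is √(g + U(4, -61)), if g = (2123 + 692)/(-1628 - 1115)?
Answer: I*√39062271795365/3264170 ≈ 1.9147*I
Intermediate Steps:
U(x, T) = T/35 + T/(17*x) (U(x, T) = T/((17*x)) + T/35 = T*(1/(17*x)) + T*(1/35) = T/(17*x) + T/35 = T/35 + T/(17*x))
g = -2815/2743 (g = 2815/(-2743) = 2815*(-1/2743) = -2815/2743 ≈ -1.0262)
√(g + U(4, -61)) = √(-2815/2743 + ((1/35)*(-61) + (1/17)*(-61)/4)) = √(-2815/2743 + (-61/35 + (1/17)*(-61)*(¼))) = √(-2815/2743 + (-61/35 - 61/68)) = √(-2815/2743 - 6283/2380) = √(-23933969/6528340) = I*√39062271795365/3264170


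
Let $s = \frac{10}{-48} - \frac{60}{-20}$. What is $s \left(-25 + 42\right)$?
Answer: $\frac{1139}{24} \approx 47.458$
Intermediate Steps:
$s = \frac{67}{24}$ ($s = 10 \left(- \frac{1}{48}\right) - -3 = - \frac{5}{24} + 3 = \frac{67}{24} \approx 2.7917$)
$s \left(-25 + 42\right) = \frac{67 \left(-25 + 42\right)}{24} = \frac{67}{24} \cdot 17 = \frac{1139}{24}$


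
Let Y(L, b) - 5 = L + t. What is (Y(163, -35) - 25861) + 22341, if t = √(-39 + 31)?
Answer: -3352 + 2*I*√2 ≈ -3352.0 + 2.8284*I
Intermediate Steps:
t = 2*I*√2 (t = √(-8) = 2*I*√2 ≈ 2.8284*I)
Y(L, b) = 5 + L + 2*I*√2 (Y(L, b) = 5 + (L + 2*I*√2) = 5 + L + 2*I*√2)
(Y(163, -35) - 25861) + 22341 = ((5 + 163 + 2*I*√2) - 25861) + 22341 = ((168 + 2*I*√2) - 25861) + 22341 = (-25693 + 2*I*√2) + 22341 = -3352 + 2*I*√2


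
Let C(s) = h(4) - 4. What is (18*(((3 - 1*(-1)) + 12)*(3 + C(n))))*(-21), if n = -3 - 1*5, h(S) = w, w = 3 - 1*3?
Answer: 6048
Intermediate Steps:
w = 0 (w = 3 - 3 = 0)
h(S) = 0
n = -8 (n = -3 - 5 = -8)
C(s) = -4 (C(s) = 0 - 4 = -4)
(18*(((3 - 1*(-1)) + 12)*(3 + C(n))))*(-21) = (18*(((3 - 1*(-1)) + 12)*(3 - 4)))*(-21) = (18*(((3 + 1) + 12)*(-1)))*(-21) = (18*((4 + 12)*(-1)))*(-21) = (18*(16*(-1)))*(-21) = (18*(-16))*(-21) = -288*(-21) = 6048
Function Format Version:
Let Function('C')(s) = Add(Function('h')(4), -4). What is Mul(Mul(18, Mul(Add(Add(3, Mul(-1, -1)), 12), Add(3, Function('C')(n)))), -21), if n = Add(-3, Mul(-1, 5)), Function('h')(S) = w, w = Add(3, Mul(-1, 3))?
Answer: 6048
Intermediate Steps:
w = 0 (w = Add(3, -3) = 0)
Function('h')(S) = 0
n = -8 (n = Add(-3, -5) = -8)
Function('C')(s) = -4 (Function('C')(s) = Add(0, -4) = -4)
Mul(Mul(18, Mul(Add(Add(3, Mul(-1, -1)), 12), Add(3, Function('C')(n)))), -21) = Mul(Mul(18, Mul(Add(Add(3, Mul(-1, -1)), 12), Add(3, -4))), -21) = Mul(Mul(18, Mul(Add(Add(3, 1), 12), -1)), -21) = Mul(Mul(18, Mul(Add(4, 12), -1)), -21) = Mul(Mul(18, Mul(16, -1)), -21) = Mul(Mul(18, -16), -21) = Mul(-288, -21) = 6048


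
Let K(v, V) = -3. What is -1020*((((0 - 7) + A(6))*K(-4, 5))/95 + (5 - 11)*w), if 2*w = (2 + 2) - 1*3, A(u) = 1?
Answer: 54468/19 ≈ 2866.7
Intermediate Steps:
w = ½ (w = ((2 + 2) - 1*3)/2 = (4 - 3)/2 = (½)*1 = ½ ≈ 0.50000)
-1020*((((0 - 7) + A(6))*K(-4, 5))/95 + (5 - 11)*w) = -1020*((((0 - 7) + 1)*(-3))/95 + (5 - 11)*(½)) = -1020*(((-7 + 1)*(-3))*(1/95) - 6*½) = -1020*(-6*(-3)*(1/95) - 3) = -1020*(18*(1/95) - 3) = -1020*(18/95 - 3) = -1020*(-267/95) = 54468/19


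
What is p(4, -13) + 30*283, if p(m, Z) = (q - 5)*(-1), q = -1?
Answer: 8496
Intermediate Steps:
p(m, Z) = 6 (p(m, Z) = (-1 - 5)*(-1) = -6*(-1) = 6)
p(4, -13) + 30*283 = 6 + 30*283 = 6 + 8490 = 8496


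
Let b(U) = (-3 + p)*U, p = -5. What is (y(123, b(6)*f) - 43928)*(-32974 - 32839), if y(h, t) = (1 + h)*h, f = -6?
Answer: 1887253588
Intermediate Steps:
b(U) = -8*U (b(U) = (-3 - 5)*U = -8*U)
y(h, t) = h*(1 + h)
(y(123, b(6)*f) - 43928)*(-32974 - 32839) = (123*(1 + 123) - 43928)*(-32974 - 32839) = (123*124 - 43928)*(-65813) = (15252 - 43928)*(-65813) = -28676*(-65813) = 1887253588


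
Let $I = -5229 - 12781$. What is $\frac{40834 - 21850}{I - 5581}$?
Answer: $- \frac{18984}{23591} \approx -0.80471$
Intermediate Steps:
$I = -18010$
$\frac{40834 - 21850}{I - 5581} = \frac{40834 - 21850}{-18010 - 5581} = \frac{18984}{-23591} = 18984 \left(- \frac{1}{23591}\right) = - \frac{18984}{23591}$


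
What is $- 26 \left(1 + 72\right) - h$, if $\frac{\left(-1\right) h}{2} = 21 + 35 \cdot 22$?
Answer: $-316$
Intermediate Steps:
$h = -1582$ ($h = - 2 \left(21 + 35 \cdot 22\right) = - 2 \left(21 + 770\right) = \left(-2\right) 791 = -1582$)
$- 26 \left(1 + 72\right) - h = - 26 \left(1 + 72\right) - -1582 = \left(-26\right) 73 + 1582 = -1898 + 1582 = -316$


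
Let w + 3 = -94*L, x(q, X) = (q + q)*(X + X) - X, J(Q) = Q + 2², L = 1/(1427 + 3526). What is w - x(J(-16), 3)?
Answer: 713138/4953 ≈ 143.98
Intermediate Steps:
L = 1/4953 ≈ 0.00020190
J(Q) = 4 + Q (J(Q) = Q + 4 = 4 + Q)
x(q, X) = -X + 4*X*q (x(q, X) = (2*q)*(2*X) - X = 4*X*q - X = -X + 4*X*q)
w = -14953/4953 (w = -3 - 94*1/4953 = -3 - 94/4953 = -14953/4953 ≈ -3.0190)
w - x(J(-16), 3) = -14953/4953 - 3*(-1 + 4*(4 - 16)) = -14953/4953 - 3*(-1 + 4*(-12)) = -14953/4953 - 3*(-1 - 48) = -14953/4953 - 3*(-49) = -14953/4953 - 1*(-147) = -14953/4953 + 147 = 713138/4953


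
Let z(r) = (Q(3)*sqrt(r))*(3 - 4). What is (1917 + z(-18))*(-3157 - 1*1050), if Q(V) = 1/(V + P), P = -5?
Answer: -8064819 - 12621*I*sqrt(2)/2 ≈ -8.0648e+6 - 8924.4*I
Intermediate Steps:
Q(V) = 1/(-5 + V) (Q(V) = 1/(V - 5) = 1/(-5 + V))
z(r) = sqrt(r)/2 (z(r) = (sqrt(r)/(-5 + 3))*(3 - 4) = (sqrt(r)/(-2))*(-1) = -sqrt(r)/2*(-1) = sqrt(r)/2)
(1917 + z(-18))*(-3157 - 1*1050) = (1917 + sqrt(-18)/2)*(-3157 - 1*1050) = (1917 + (3*I*sqrt(2))/2)*(-3157 - 1050) = (1917 + 3*I*sqrt(2)/2)*(-4207) = -8064819 - 12621*I*sqrt(2)/2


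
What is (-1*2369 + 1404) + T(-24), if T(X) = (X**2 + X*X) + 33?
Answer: 220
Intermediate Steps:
T(X) = 33 + 2*X**2 (T(X) = (X**2 + X**2) + 33 = 2*X**2 + 33 = 33 + 2*X**2)
(-1*2369 + 1404) + T(-24) = (-1*2369 + 1404) + (33 + 2*(-24)**2) = (-2369 + 1404) + (33 + 2*576) = -965 + (33 + 1152) = -965 + 1185 = 220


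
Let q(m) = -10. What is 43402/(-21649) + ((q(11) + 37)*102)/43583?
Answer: -1831968020/943528367 ≈ -1.9416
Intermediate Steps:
43402/(-21649) + ((q(11) + 37)*102)/43583 = 43402/(-21649) + ((-10 + 37)*102)/43583 = 43402*(-1/21649) + (27*102)*(1/43583) = -43402/21649 + 2754*(1/43583) = -43402/21649 + 2754/43583 = -1831968020/943528367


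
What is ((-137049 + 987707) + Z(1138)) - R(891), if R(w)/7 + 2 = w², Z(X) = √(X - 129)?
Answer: -4706495 + √1009 ≈ -4.7065e+6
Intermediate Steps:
Z(X) = √(-129 + X)
R(w) = -14 + 7*w²
((-137049 + 987707) + Z(1138)) - R(891) = ((-137049 + 987707) + √(-129 + 1138)) - (-14 + 7*891²) = (850658 + √1009) - (-14 + 7*793881) = (850658 + √1009) - (-14 + 5557167) = (850658 + √1009) - 1*5557153 = (850658 + √1009) - 5557153 = -4706495 + √1009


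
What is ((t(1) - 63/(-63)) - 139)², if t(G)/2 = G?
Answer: 18496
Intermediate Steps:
t(G) = 2*G
((t(1) - 63/(-63)) - 139)² = ((2*1 - 63/(-63)) - 139)² = ((2 - 63*(-1/63)) - 139)² = ((2 + 1) - 139)² = (3 - 139)² = (-136)² = 18496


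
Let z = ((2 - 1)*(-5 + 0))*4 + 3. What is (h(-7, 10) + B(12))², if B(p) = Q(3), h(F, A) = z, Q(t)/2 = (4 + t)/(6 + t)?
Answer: 19321/81 ≈ 238.53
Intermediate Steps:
Q(t) = 2*(4 + t)/(6 + t) (Q(t) = 2*((4 + t)/(6 + t)) = 2*(4 + t)/(6 + t))
z = -17 (z = (1*(-5))*4 + 3 = -5*4 + 3 = -20 + 3 = -17)
h(F, A) = -17
B(p) = 14/9 (B(p) = 2*(4 + 3)/(6 + 3) = 2*7/9 = 2*(⅑)*7 = 14/9)
(h(-7, 10) + B(12))² = (-17 + 14/9)² = (-139/9)² = 19321/81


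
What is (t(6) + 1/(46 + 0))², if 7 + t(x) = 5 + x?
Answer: 34225/2116 ≈ 16.174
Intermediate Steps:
t(x) = -2 + x (t(x) = -7 + (5 + x) = -2 + x)
(t(6) + 1/(46 + 0))² = ((-2 + 6) + 1/(46 + 0))² = (4 + 1/46)² = (185/46)² = 34225/2116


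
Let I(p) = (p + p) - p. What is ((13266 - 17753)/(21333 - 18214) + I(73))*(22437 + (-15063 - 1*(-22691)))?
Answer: 6710508000/3119 ≈ 2.1515e+6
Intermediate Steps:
I(p) = p (I(p) = 2*p - p = p)
((13266 - 17753)/(21333 - 18214) + I(73))*(22437 + (-15063 - 1*(-22691))) = ((13266 - 17753)/(21333 - 18214) + 73)*(22437 + (-15063 - 1*(-22691))) = (-4487/3119 + 73)*(22437 + (-15063 + 22691)) = (-4487*1/3119 + 73)*(22437 + 7628) = (-4487/3119 + 73)*30065 = (223200/3119)*30065 = 6710508000/3119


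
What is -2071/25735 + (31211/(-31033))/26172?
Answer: -1682860460081/20901855721860 ≈ -0.080513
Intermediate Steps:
-2071/25735 + (31211/(-31033))/26172 = -2071*1/25735 + (31211*(-1/31033))*(1/26172) = -2071/25735 - 31211/31033*1/26172 = -2071/25735 - 31211/812195676 = -1682860460081/20901855721860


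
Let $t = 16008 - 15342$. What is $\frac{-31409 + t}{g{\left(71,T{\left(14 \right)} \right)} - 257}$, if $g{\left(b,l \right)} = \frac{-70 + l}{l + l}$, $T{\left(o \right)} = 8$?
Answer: $\frac{245944}{2087} \approx 117.85$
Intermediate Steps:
$t = 666$
$g{\left(b,l \right)} = \frac{-70 + l}{2 l}$
$\frac{-31409 + t}{g{\left(71,T{\left(14 \right)} \right)} - 257} = \frac{-31409 + 666}{\frac{-70 + 8}{2 \cdot 8} - 257} = - \frac{30743}{\frac{1}{2} \cdot \frac{1}{8} \left(-62\right) - 257} = - \frac{30743}{- \frac{31}{8} - 257} = - \frac{30743}{- \frac{2087}{8}} = \left(-30743\right) \left(- \frac{8}{2087}\right) = \frac{245944}{2087}$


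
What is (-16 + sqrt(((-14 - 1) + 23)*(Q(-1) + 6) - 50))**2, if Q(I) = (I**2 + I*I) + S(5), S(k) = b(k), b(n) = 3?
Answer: (16 - sqrt(38))**2 ≈ 96.739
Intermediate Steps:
S(k) = 3
Q(I) = 3 + 2*I**2 (Q(I) = (I**2 + I*I) + 3 = (I**2 + I**2) + 3 = 2*I**2 + 3 = 3 + 2*I**2)
(-16 + sqrt(((-14 - 1) + 23)*(Q(-1) + 6) - 50))**2 = (-16 + sqrt(((-14 - 1) + 23)*((3 + 2*(-1)**2) + 6) - 50))**2 = (-16 + sqrt((-15 + 23)*((3 + 2*1) + 6) - 50))**2 = (-16 + sqrt(8*((3 + 2) + 6) - 50))**2 = (-16 + sqrt(8*(5 + 6) - 50))**2 = (-16 + sqrt(8*11 - 50))**2 = (-16 + sqrt(88 - 50))**2 = (-16 + sqrt(38))**2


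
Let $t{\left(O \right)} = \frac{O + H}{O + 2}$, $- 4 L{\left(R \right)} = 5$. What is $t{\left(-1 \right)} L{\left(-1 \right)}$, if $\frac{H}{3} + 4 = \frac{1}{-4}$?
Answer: $\frac{275}{16} \approx 17.188$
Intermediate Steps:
$H = - \frac{51}{4}$ ($H = -12 + \frac{3}{-4} = -12 + 3 \left(- \frac{1}{4}\right) = -12 - \frac{3}{4} = - \frac{51}{4} \approx -12.75$)
$L{\left(R \right)} = - \frac{5}{4}$ ($L{\left(R \right)} = \left(- \frac{1}{4}\right) 5 = - \frac{5}{4}$)
$t{\left(O \right)} = \frac{- \frac{51}{4} + O}{2 + O}$ ($t{\left(O \right)} = \frac{O - \frac{51}{4}}{O + 2} = \frac{- \frac{51}{4} + O}{2 + O}$)
$t{\left(-1 \right)} L{\left(-1 \right)} = \frac{- \frac{51}{4} - 1}{2 - 1} \left(- \frac{5}{4}\right) = 1^{-1} \left(- \frac{55}{4}\right) \left(- \frac{5}{4}\right) = 1 \left(- \frac{55}{4}\right) \left(- \frac{5}{4}\right) = \left(- \frac{55}{4}\right) \left(- \frac{5}{4}\right) = \frac{275}{16}$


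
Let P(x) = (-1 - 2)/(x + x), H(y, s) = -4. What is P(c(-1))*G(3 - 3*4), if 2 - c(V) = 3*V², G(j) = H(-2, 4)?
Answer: -6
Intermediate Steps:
G(j) = -4
c(V) = 2 - 3*V²
P(x) = -3/(2*x) (P(x) = -3*1/(2*x) = -3/(2*x))
P(c(-1))*G(3 - 3*4) = -3/(2*(2 - 3*(-1)²))*(-4) = -3/(2*(2 - 3*1))*(-4) = -3/(2*(2 - 3))*(-4) = -3/2/(-1)*(-4) = -3/2*(-1)*(-4) = (3/2)*(-4) = -6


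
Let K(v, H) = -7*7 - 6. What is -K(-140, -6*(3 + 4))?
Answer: 55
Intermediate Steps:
K(v, H) = -55 (K(v, H) = -49 - 6 = -55)
-K(-140, -6*(3 + 4)) = -1*(-55) = 55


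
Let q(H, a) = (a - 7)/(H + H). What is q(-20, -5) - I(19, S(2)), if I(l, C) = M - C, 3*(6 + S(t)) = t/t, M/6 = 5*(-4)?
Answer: 3439/30 ≈ 114.63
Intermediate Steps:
q(H, a) = (-7 + a)/(2*H) (q(H, a) = (-7 + a)/((2*H)) = (-7 + a)*(1/(2*H)) = (-7 + a)/(2*H))
M = -120 (M = 6*(5*(-4)) = 6*(-20) = -120)
S(t) = -17/3 (S(t) = -6 + (t/t)/3 = -6 + (⅓)*1 = -6 + ⅓ = -17/3)
I(l, C) = -120 - C
q(-20, -5) - I(19, S(2)) = (½)*(-7 - 5)/(-20) - (-120 - 1*(-17/3)) = (½)*(-1/20)*(-12) - (-120 + 17/3) = 3/10 - 1*(-343/3) = 3/10 + 343/3 = 3439/30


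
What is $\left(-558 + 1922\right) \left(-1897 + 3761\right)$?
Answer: $2542496$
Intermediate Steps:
$\left(-558 + 1922\right) \left(-1897 + 3761\right) = 1364 \cdot 1864 = 2542496$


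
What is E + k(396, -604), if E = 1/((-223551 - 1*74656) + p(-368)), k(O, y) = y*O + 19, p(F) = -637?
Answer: -71473025261/298844 ≈ -2.3917e+5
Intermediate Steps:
k(O, y) = 19 + O*y (k(O, y) = O*y + 19 = 19 + O*y)
E = -1/298844 (E = 1/((-223551 - 1*74656) - 637) = 1/((-223551 - 74656) - 637) = 1/(-298207 - 637) = 1/(-298844) = -1/298844 ≈ -3.3462e-6)
E + k(396, -604) = -1/298844 + (19 + 396*(-604)) = -1/298844 + (19 - 239184) = -1/298844 - 239165 = -71473025261/298844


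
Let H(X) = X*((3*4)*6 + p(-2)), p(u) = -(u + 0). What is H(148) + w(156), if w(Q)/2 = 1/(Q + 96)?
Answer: 1379953/126 ≈ 10952.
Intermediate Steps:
p(u) = -u
w(Q) = 2/(96 + Q) (w(Q) = 2/(Q + 96) = 2/(96 + Q))
H(X) = 74*X (H(X) = X*((3*4)*6 - 1*(-2)) = X*(12*6 + 2) = X*(72 + 2) = X*74 = 74*X)
H(148) + w(156) = 74*148 + 2/(96 + 156) = 10952 + 2/252 = 10952 + 2*(1/252) = 10952 + 1/126 = 1379953/126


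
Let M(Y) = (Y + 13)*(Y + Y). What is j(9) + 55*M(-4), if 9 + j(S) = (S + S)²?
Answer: -3645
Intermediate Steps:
j(S) = -9 + 4*S² (j(S) = -9 + (S + S)² = -9 + (2*S)² = -9 + 4*S²)
M(Y) = 2*Y*(13 + Y) (M(Y) = (13 + Y)*(2*Y) = 2*Y*(13 + Y))
j(9) + 55*M(-4) = (-9 + 4*9²) + 55*(2*(-4)*(13 - 4)) = (-9 + 4*81) + 55*(2*(-4)*9) = (-9 + 324) + 55*(-72) = 315 - 3960 = -3645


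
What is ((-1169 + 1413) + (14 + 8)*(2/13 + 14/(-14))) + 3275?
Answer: 45505/13 ≈ 3500.4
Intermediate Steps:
((-1169 + 1413) + (14 + 8)*(2/13 + 14/(-14))) + 3275 = (244 + 22*(2*(1/13) + 14*(-1/14))) + 3275 = (244 + 22*(2/13 - 1)) + 3275 = (244 + 22*(-11/13)) + 3275 = (244 - 242/13) + 3275 = 2930/13 + 3275 = 45505/13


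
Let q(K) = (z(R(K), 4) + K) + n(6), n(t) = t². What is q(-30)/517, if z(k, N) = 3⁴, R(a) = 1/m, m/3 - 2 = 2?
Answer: 87/517 ≈ 0.16828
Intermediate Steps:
m = 12 (m = 6 + 3*2 = 6 + 6 = 12)
R(a) = 1/12
z(k, N) = 81
q(K) = 117 + K (q(K) = (81 + K) + 6² = (81 + K) + 36 = 117 + K)
q(-30)/517 = (117 - 30)/517 = 87*(1/517) = 87/517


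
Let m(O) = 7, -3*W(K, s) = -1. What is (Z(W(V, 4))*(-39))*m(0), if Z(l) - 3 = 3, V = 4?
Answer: -1638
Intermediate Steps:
W(K, s) = 1/3 (W(K, s) = -1/3*(-1) = 1/3)
Z(l) = 6 (Z(l) = 3 + 3 = 6)
(Z(W(V, 4))*(-39))*m(0) = (6*(-39))*7 = -234*7 = -1638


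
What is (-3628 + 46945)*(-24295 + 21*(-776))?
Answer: -1758280347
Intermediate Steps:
(-3628 + 46945)*(-24295 + 21*(-776)) = 43317*(-24295 - 16296) = 43317*(-40591) = -1758280347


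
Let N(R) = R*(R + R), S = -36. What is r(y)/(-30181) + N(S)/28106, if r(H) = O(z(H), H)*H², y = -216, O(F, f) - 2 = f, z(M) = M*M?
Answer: 140349662928/424133593 ≈ 330.91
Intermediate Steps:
z(M) = M²
N(R) = 2*R² (N(R) = R*(2*R) = 2*R²)
O(F, f) = 2 + f
r(H) = H²*(2 + H) (r(H) = (2 + H)*H² = H²*(2 + H))
r(y)/(-30181) + N(S)/28106 = ((-216)²*(2 - 216))/(-30181) + (2*(-36)²)/28106 = (46656*(-214))*(-1/30181) + (2*1296)*(1/28106) = -9984384*(-1/30181) + 2592*(1/28106) = 9984384/30181 + 1296/14053 = 140349662928/424133593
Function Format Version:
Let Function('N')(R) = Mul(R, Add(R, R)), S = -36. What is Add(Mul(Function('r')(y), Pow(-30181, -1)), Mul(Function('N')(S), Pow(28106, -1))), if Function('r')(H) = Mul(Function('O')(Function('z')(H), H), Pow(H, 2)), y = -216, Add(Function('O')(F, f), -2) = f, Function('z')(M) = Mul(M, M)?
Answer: Rational(140349662928, 424133593) ≈ 330.91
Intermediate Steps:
Function('z')(M) = Pow(M, 2)
Function('N')(R) = Mul(2, Pow(R, 2)) (Function('N')(R) = Mul(R, Mul(2, R)) = Mul(2, Pow(R, 2)))
Function('O')(F, f) = Add(2, f)
Function('r')(H) = Mul(Pow(H, 2), Add(2, H)) (Function('r')(H) = Mul(Add(2, H), Pow(H, 2)) = Mul(Pow(H, 2), Add(2, H)))
Add(Mul(Function('r')(y), Pow(-30181, -1)), Mul(Function('N')(S), Pow(28106, -1))) = Add(Mul(Mul(Pow(-216, 2), Add(2, -216)), Pow(-30181, -1)), Mul(Mul(2, Pow(-36, 2)), Pow(28106, -1))) = Add(Mul(Mul(46656, -214), Rational(-1, 30181)), Mul(Mul(2, 1296), Rational(1, 28106))) = Add(Mul(-9984384, Rational(-1, 30181)), Mul(2592, Rational(1, 28106))) = Add(Rational(9984384, 30181), Rational(1296, 14053)) = Rational(140349662928, 424133593)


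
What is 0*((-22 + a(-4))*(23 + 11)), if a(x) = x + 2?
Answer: 0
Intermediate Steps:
a(x) = 2 + x
0*((-22 + a(-4))*(23 + 11)) = 0*((-22 + (2 - 4))*(23 + 11)) = 0*((-22 - 2)*34) = 0*(-24*34) = 0*(-816) = 0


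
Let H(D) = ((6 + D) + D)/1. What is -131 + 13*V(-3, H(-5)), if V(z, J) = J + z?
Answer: -222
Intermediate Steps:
H(D) = 6 + 2*D (H(D) = (6 + 2*D)*1 = 6 + 2*D)
-131 + 13*V(-3, H(-5)) = -131 + 13*((6 + 2*(-5)) - 3) = -131 + 13*((6 - 10) - 3) = -131 + 13*(-4 - 3) = -131 + 13*(-7) = -131 - 91 = -222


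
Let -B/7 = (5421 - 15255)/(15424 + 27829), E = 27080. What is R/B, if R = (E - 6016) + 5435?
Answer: 4961737/298 ≈ 16650.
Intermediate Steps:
R = 26499 (R = (27080 - 6016) + 5435 = 21064 + 5435 = 26499)
B = 9834/6179 (B = -7*(5421 - 15255)/(15424 + 27829) = -(-68838)/43253 = -7*(-9834/43253) = 9834/6179 ≈ 1.5915)
R/B = 26499/(9834/6179) = 26499*(6179/9834) = 4961737/298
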